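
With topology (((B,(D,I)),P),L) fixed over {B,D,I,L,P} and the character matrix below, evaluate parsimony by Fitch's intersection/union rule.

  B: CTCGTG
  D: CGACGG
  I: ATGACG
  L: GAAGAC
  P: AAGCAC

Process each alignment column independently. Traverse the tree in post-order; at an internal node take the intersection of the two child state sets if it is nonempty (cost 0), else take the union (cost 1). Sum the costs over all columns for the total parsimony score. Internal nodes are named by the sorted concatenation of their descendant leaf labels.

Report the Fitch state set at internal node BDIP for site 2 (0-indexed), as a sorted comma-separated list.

G

site 0, node DI: D={C} ∪ I={A} → {A,C} (+1)
site 0, node BDI: B={C} ∩ DI={A,C} → {C} (+0)
site 0, node BDIP: BDI={C} ∪ P={A} → {A,C} (+1)
site 0, node BDILP: BDIP={A,C} ∪ L={G} → {A,C,G} (+1)
site 1, node DI: D={G} ∪ I={T} → {G,T} (+1)
site 1, node BDI: B={T} ∩ DI={G,T} → {T} (+0)
site 1, node BDIP: BDI={T} ∪ P={A} → {A,T} (+1)
site 1, node BDILP: BDIP={A,T} ∩ L={A} → {A} (+0)
site 2, node DI: D={A} ∪ I={G} → {A,G} (+1)
site 2, node BDI: B={C} ∪ DI={A,G} → {A,C,G} (+1)
site 2, node BDIP: BDI={A,C,G} ∩ P={G} → {G} (+0)
site 2, node BDILP: BDIP={G} ∪ L={A} → {A,G} (+1)
site 3, node DI: D={C} ∪ I={A} → {A,C} (+1)
site 3, node BDI: B={G} ∪ DI={A,C} → {A,C,G} (+1)
site 3, node BDIP: BDI={A,C,G} ∩ P={C} → {C} (+0)
site 3, node BDILP: BDIP={C} ∪ L={G} → {C,G} (+1)
site 4, node DI: D={G} ∪ I={C} → {C,G} (+1)
site 4, node BDI: B={T} ∪ DI={C,G} → {C,G,T} (+1)
site 4, node BDIP: BDI={C,G,T} ∪ P={A} → {A,C,G,T} (+1)
site 4, node BDILP: BDIP={A,C,G,T} ∩ L={A} → {A} (+0)
site 5, node DI: D={G} ∩ I={G} → {G} (+0)
site 5, node BDI: B={G} ∩ DI={G} → {G} (+0)
site 5, node BDIP: BDI={G} ∪ P={C} → {C,G} (+1)
site 5, node BDILP: BDIP={C,G} ∩ L={C} → {C} (+0)
per-site changes: [3, 2, 3, 3, 3, 1]; total = 15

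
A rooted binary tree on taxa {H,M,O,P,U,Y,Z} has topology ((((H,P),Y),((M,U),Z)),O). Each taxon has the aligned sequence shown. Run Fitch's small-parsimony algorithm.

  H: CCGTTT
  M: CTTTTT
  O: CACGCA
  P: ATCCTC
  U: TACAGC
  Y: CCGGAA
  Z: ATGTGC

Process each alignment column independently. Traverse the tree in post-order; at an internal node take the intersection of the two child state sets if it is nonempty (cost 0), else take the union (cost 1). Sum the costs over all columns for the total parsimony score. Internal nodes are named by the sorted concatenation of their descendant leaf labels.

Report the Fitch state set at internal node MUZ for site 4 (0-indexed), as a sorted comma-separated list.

G

site 0, node HP: H={C} ∪ P={A} → {A,C} (+1)
site 0, node HPY: HP={A,C} ∩ Y={C} → {C} (+0)
site 0, node MU: M={C} ∪ U={T} → {C,T} (+1)
site 0, node MUZ: MU={C,T} ∪ Z={A} → {A,C,T} (+1)
site 0, node HMPUYZ: HPY={C} ∩ MUZ={A,C,T} → {C} (+0)
site 0, node HMOPUYZ: HMPUYZ={C} ∩ O={C} → {C} (+0)
site 1, node HP: H={C} ∪ P={T} → {C,T} (+1)
site 1, node HPY: HP={C,T} ∩ Y={C} → {C} (+0)
site 1, node MU: M={T} ∪ U={A} → {A,T} (+1)
site 1, node MUZ: MU={A,T} ∩ Z={T} → {T} (+0)
site 1, node HMPUYZ: HPY={C} ∪ MUZ={T} → {C,T} (+1)
site 1, node HMOPUYZ: HMPUYZ={C,T} ∪ O={A} → {A,C,T} (+1)
site 2, node HP: H={G} ∪ P={C} → {C,G} (+1)
site 2, node HPY: HP={C,G} ∩ Y={G} → {G} (+0)
site 2, node MU: M={T} ∪ U={C} → {C,T} (+1)
site 2, node MUZ: MU={C,T} ∪ Z={G} → {C,G,T} (+1)
site 2, node HMPUYZ: HPY={G} ∩ MUZ={C,G,T} → {G} (+0)
site 2, node HMOPUYZ: HMPUYZ={G} ∪ O={C} → {C,G} (+1)
site 3, node HP: H={T} ∪ P={C} → {C,T} (+1)
site 3, node HPY: HP={C,T} ∪ Y={G} → {C,G,T} (+1)
site 3, node MU: M={T} ∪ U={A} → {A,T} (+1)
site 3, node MUZ: MU={A,T} ∩ Z={T} → {T} (+0)
site 3, node HMPUYZ: HPY={C,G,T} ∩ MUZ={T} → {T} (+0)
site 3, node HMOPUYZ: HMPUYZ={T} ∪ O={G} → {G,T} (+1)
site 4, node HP: H={T} ∩ P={T} → {T} (+0)
site 4, node HPY: HP={T} ∪ Y={A} → {A,T} (+1)
site 4, node MU: M={T} ∪ U={G} → {G,T} (+1)
site 4, node MUZ: MU={G,T} ∩ Z={G} → {G} (+0)
site 4, node HMPUYZ: HPY={A,T} ∪ MUZ={G} → {A,G,T} (+1)
site 4, node HMOPUYZ: HMPUYZ={A,G,T} ∪ O={C} → {A,C,G,T} (+1)
site 5, node HP: H={T} ∪ P={C} → {C,T} (+1)
site 5, node HPY: HP={C,T} ∪ Y={A} → {A,C,T} (+1)
site 5, node MU: M={T} ∪ U={C} → {C,T} (+1)
site 5, node MUZ: MU={C,T} ∩ Z={C} → {C} (+0)
site 5, node HMPUYZ: HPY={A,C,T} ∩ MUZ={C} → {C} (+0)
site 5, node HMOPUYZ: HMPUYZ={C} ∪ O={A} → {A,C} (+1)
per-site changes: [3, 4, 4, 4, 4, 4]; total = 23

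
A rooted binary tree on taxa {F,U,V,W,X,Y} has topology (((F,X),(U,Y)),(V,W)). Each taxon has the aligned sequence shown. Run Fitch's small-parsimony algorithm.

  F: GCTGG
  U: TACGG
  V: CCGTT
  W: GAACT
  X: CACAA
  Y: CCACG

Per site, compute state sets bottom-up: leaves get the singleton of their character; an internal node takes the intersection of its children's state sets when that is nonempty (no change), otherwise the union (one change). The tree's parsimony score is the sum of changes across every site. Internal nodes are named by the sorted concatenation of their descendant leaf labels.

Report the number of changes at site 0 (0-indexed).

[col 0] FX: children F:{G}, X:{C} ∪→ {C,G}; cost 1
[col 0] UY: children U:{T}, Y:{C} ∪→ {C,T}; cost 1
[col 0] FUXY: children FX:{C,G}, UY:{C,T} ∩→ {C}; cost 0
[col 0] VW: children V:{C}, W:{G} ∪→ {C,G}; cost 1
[col 0] FUVWXY: children FUXY:{C}, VW:{C,G} ∩→ {C}; cost 0
[col 1] FX: children F:{C}, X:{A} ∪→ {A,C}; cost 1
[col 1] UY: children U:{A}, Y:{C} ∪→ {A,C}; cost 1
[col 1] FUXY: children FX:{A,C}, UY:{A,C} ∩→ {A,C}; cost 0
[col 1] VW: children V:{C}, W:{A} ∪→ {A,C}; cost 1
[col 1] FUVWXY: children FUXY:{A,C}, VW:{A,C} ∩→ {A,C}; cost 0
[col 2] FX: children F:{T}, X:{C} ∪→ {C,T}; cost 1
[col 2] UY: children U:{C}, Y:{A} ∪→ {A,C}; cost 1
[col 2] FUXY: children FX:{C,T}, UY:{A,C} ∩→ {C}; cost 0
[col 2] VW: children V:{G}, W:{A} ∪→ {A,G}; cost 1
[col 2] FUVWXY: children FUXY:{C}, VW:{A,G} ∪→ {A,C,G}; cost 1
[col 3] FX: children F:{G}, X:{A} ∪→ {A,G}; cost 1
[col 3] UY: children U:{G}, Y:{C} ∪→ {C,G}; cost 1
[col 3] FUXY: children FX:{A,G}, UY:{C,G} ∩→ {G}; cost 0
[col 3] VW: children V:{T}, W:{C} ∪→ {C,T}; cost 1
[col 3] FUVWXY: children FUXY:{G}, VW:{C,T} ∪→ {C,G,T}; cost 1
[col 4] FX: children F:{G}, X:{A} ∪→ {A,G}; cost 1
[col 4] UY: children U:{G}, Y:{G} ∩→ {G}; cost 0
[col 4] FUXY: children FX:{A,G}, UY:{G} ∩→ {G}; cost 0
[col 4] VW: children V:{T}, W:{T} ∩→ {T}; cost 0
[col 4] FUVWXY: children FUXY:{G}, VW:{T} ∪→ {G,T}; cost 1
per-site changes: [3, 3, 4, 4, 2]; total = 16

3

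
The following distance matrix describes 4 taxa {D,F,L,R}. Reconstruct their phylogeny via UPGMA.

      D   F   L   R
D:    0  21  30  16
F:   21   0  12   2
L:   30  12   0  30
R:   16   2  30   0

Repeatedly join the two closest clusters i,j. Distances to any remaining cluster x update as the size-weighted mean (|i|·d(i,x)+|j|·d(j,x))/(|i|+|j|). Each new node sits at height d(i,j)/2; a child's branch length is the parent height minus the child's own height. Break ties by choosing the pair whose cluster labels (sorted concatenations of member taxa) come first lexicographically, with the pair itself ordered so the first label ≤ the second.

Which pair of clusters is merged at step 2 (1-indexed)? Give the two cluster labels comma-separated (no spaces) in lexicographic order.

iteration 1: select F,R (d=2); attach at lengths (1, 1); label the merged cluster FR
  updated: d(D,FR)=37/2, d(FR,L)=21
iteration 2: select D,FR (d=37/2); attach at lengths (37/4, 33/4); label the merged cluster DFR
  updated: d(DFR,L)=24
iteration 3: select DFR,L (d=24); attach at lengths (11/4, 12); label the merged cluster DFLR
final tree: ((D:37/4,(F:1,R:1):33/4):11/4,L:12)
total length: 137/4

D,FR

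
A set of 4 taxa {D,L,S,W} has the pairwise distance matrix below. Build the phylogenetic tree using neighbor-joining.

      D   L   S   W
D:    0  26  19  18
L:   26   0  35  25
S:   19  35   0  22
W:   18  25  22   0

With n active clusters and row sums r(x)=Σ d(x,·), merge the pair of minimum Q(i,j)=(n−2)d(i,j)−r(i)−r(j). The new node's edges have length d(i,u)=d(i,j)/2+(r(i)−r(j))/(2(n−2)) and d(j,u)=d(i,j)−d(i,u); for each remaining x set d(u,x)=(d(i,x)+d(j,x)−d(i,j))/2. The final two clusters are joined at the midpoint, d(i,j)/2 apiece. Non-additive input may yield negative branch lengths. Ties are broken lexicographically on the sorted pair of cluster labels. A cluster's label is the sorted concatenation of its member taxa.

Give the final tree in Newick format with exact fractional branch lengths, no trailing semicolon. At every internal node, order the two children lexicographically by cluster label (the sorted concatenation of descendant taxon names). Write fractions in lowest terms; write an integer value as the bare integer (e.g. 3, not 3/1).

iteration 1: select D,S (d=19, Q=-101); attach at lengths (25/4, 51/4); label the merged cluster DS
  updated: d(DS,L)=21, d(DS,W)=21/2
iteration 2: select DS,L (d=21, Q=-113/2); attach at lengths (13/4, 71/4); label the merged cluster DLS
  updated: d(DLS,W)=29/4
iteration 3: select DLS,W (d=29/4); attach at lengths (29/8, 29/8); label the merged cluster DLSW
final tree: (((D:25/4,S:51/4):13/4,L:71/4):29/8,W:29/8)
total length: 189/4

(((D:25/4,S:51/4):13/4,L:71/4):29/8,W:29/8)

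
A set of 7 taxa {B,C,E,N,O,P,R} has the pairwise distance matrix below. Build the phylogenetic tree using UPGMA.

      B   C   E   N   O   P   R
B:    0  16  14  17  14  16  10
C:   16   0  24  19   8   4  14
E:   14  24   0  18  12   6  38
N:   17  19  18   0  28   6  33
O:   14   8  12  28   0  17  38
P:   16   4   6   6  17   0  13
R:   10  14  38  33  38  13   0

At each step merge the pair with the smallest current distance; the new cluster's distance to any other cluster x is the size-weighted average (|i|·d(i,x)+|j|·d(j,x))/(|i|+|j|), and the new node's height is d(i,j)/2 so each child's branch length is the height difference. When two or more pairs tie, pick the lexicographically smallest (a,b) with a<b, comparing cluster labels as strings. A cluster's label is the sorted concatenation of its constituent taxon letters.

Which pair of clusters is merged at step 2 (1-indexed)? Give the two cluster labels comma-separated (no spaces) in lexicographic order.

1. join C+P (d=4) ⇒ CP; edges |C|=2, |P|=2
  updated: d(B,CP)=16, d(CP,E)=15, d(CP,N)=25/2, d(CP,O)=25/2, d(CP,R)=27/2
2. join B+R (d=10) ⇒ BR; edges |B|=5, |R|=5
  updated: d(BR,CP)=59/4, d(BR,E)=26, d(BR,N)=25, d(BR,O)=26
3. join E+O (d=12) ⇒ EO; edges |E|=6, |O|=6
  updated: d(BR,EO)=26, d(CP,EO)=55/4, d(EO,N)=23
4. join CP+N (d=25/2) ⇒ CNP; edges |CP|=17/4, |N|=25/4
  updated: d(BR,CNP)=109/6, d(CNP,EO)=101/6
5. join CNP+EO (d=101/6) ⇒ CENOP; edges |CNP|=13/6, |EO|=29/12
  updated: d(BR,CENOP)=213/10
6. join BR+CENOP (d=213/10) ⇒ BCENOPR; edges |BR|=113/20, |CENOP|=67/30
final tree: ((B:5,R:5):113/20,(((C:2,P:2):17/4,N:25/4):13/6,(E:6,O:6):29/12):67/30)
total length: 1469/30

B,R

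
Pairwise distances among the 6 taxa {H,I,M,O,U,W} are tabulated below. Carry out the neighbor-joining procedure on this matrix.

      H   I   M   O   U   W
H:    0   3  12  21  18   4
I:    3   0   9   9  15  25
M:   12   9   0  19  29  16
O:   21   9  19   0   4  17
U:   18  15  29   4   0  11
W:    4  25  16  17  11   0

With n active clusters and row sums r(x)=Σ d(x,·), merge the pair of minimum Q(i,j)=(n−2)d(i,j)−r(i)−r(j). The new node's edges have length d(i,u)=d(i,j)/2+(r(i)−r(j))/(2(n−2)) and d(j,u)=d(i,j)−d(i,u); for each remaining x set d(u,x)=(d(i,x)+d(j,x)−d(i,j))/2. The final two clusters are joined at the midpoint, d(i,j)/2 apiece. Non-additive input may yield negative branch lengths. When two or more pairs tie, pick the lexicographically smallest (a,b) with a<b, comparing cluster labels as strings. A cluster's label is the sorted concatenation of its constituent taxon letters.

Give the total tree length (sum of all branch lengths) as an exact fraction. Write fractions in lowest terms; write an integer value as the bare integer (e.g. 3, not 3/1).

1. join O+U (d=4, Q=-131) ⇒ OU; edges |O|=9/8, |U|=23/8
  updated: d(H,OU)=35/2, d(I,OU)=10, d(M,OU)=22, d(OU,W)=12
2. join OU+W (d=12, Q=-165/2) ⇒ OUW; edges |OU|=27/4, |W|=21/4
  updated: d(H,OUW)=19/4, d(I,OUW)=23/2, d(M,OUW)=13
3. join H+OUW (d=19/4, Q=-79/2) ⇒ HOUW; edges |H|=0, |OUW|=19/4
  updated: d(HOUW,I)=39/8, d(HOUW,M)=81/8
4. join HOUW+I (d=39/8, Q=-24) ⇒ HIOUW; edges |HOUW|=3, |I|=15/8
  updated: d(HIOUW,M)=57/8
5. join HIOUW+M (d=57/8) ⇒ HIMOUW; edges |HIOUW|=57/16, |M|=57/16
final tree: (((H:0,((O:9/8,U:23/8):27/4,W:21/4):19/4):3,I:15/8):57/16,M:57/16)
total length: 131/4

131/4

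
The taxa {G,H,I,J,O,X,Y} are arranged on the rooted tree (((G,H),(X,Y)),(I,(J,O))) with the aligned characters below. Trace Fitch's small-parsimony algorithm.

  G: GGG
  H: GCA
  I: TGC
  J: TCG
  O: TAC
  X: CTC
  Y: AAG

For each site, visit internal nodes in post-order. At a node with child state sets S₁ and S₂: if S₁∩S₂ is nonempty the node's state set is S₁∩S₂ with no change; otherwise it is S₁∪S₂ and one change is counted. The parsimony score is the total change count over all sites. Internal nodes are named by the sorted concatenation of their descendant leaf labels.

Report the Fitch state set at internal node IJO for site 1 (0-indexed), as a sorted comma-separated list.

A,C,G

site 0, node GH: G={G} ∩ H={G} → {G} (+0)
site 0, node XY: X={C} ∪ Y={A} → {A,C} (+1)
site 0, node GHXY: GH={G} ∪ XY={A,C} → {A,C,G} (+1)
site 0, node JO: J={T} ∩ O={T} → {T} (+0)
site 0, node IJO: I={T} ∩ JO={T} → {T} (+0)
site 0, node GHIJOXY: GHXY={A,C,G} ∪ IJO={T} → {A,C,G,T} (+1)
site 1, node GH: G={G} ∪ H={C} → {C,G} (+1)
site 1, node XY: X={T} ∪ Y={A} → {A,T} (+1)
site 1, node GHXY: GH={C,G} ∪ XY={A,T} → {A,C,G,T} (+1)
site 1, node JO: J={C} ∪ O={A} → {A,C} (+1)
site 1, node IJO: I={G} ∪ JO={A,C} → {A,C,G} (+1)
site 1, node GHIJOXY: GHXY={A,C,G,T} ∩ IJO={A,C,G} → {A,C,G} (+0)
site 2, node GH: G={G} ∪ H={A} → {A,G} (+1)
site 2, node XY: X={C} ∪ Y={G} → {C,G} (+1)
site 2, node GHXY: GH={A,G} ∩ XY={C,G} → {G} (+0)
site 2, node JO: J={G} ∪ O={C} → {C,G} (+1)
site 2, node IJO: I={C} ∩ JO={C,G} → {C} (+0)
site 2, node GHIJOXY: GHXY={G} ∪ IJO={C} → {C,G} (+1)
per-site changes: [3, 5, 4]; total = 12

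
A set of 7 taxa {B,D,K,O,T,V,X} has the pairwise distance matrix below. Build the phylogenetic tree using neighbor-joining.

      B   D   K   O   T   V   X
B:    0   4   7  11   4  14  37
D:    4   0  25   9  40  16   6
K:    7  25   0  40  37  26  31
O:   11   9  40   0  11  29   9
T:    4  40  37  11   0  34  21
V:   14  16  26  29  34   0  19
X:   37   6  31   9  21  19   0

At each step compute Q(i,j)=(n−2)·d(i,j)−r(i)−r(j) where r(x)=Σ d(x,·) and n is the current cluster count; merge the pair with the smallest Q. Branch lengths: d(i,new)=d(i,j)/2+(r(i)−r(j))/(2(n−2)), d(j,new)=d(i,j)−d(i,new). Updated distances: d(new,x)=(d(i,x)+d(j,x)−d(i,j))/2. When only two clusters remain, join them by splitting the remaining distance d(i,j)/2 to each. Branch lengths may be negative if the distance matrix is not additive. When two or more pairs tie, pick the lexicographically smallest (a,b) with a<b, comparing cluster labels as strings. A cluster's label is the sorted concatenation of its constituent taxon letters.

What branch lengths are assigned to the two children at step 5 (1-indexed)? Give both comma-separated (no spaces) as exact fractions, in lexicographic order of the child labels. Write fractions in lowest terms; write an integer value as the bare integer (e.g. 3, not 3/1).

55/16,29/16

step 1: merge (B,K) at d=7, Q=-208; branch lengths B→-27/5, K→62/5; new cluster BK
  updated: d(BK,D)=11, d(BK,O)=22, d(BK,T)=17, d(BK,V)=33/2, d(BK,X)=61/2
step 2: merge (O,T) at d=11, Q=-159; branch lengths O→1/8, T→87/8; new cluster OT
  updated: d(BK,OT)=14, d(D,OT)=19, d(OT,V)=26, d(OT,X)=19/2
step 3: merge (OT,X) at d=19/2, Q=-105; branch lengths OT→16/3, X→25/6; new cluster OTX
  updated: d(BK,OTX)=35/2, d(D,OTX)=31/4, d(OTX,V)=71/4
step 4: merge (BK,V) at d=33/2, Q=-249/4; branch lengths BK→111/16, V→153/16; new cluster BKV
  updated: d(BKV,D)=21/4, d(BKV,OTX)=75/8
step 5: merge (BKV,D) at d=21/4, Q=-179/8; branch lengths BKV→55/16, D→29/16; new cluster BDKV
  updated: d(BDKV,OTX)=95/16
step 6: merge (BDKV,OTX) at d=95/16; branch lengths BDKV→95/32, OTX→95/32; new cluster BDKOTVX
final tree: ((((B:-27/5,K:62/5):111/16,V:153/16):55/16,D:29/16):95/32,((O:1/8,T:87/8):16/3,X:25/6):95/32)
total length: 883/16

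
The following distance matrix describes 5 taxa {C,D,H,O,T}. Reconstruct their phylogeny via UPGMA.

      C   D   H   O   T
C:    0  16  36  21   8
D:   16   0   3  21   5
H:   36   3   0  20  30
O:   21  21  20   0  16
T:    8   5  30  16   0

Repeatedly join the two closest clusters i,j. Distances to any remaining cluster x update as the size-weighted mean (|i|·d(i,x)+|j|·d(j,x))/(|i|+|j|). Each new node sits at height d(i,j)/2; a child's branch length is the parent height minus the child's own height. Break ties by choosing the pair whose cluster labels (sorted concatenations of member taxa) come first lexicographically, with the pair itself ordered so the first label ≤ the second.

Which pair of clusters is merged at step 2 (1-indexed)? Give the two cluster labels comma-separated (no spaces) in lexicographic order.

C,T

1. join D+H (d=3) ⇒ DH; edges |D|=3/2, |H|=3/2
  updated: d(C,DH)=26, d(DH,O)=41/2, d(DH,T)=35/2
2. join C+T (d=8) ⇒ CT; edges |C|=4, |T|=4
  updated: d(CT,DH)=87/4, d(CT,O)=37/2
3. join CT+O (d=37/2) ⇒ COT; edges |CT|=21/4, |O|=37/4
  updated: d(COT,DH)=64/3
4. join COT+DH (d=64/3) ⇒ CDHOT; edges |COT|=17/12, |DH|=55/6
final tree: (((C:4,T:4):21/4,O:37/4):17/12,(D:3/2,H:3/2):55/6)
total length: 433/12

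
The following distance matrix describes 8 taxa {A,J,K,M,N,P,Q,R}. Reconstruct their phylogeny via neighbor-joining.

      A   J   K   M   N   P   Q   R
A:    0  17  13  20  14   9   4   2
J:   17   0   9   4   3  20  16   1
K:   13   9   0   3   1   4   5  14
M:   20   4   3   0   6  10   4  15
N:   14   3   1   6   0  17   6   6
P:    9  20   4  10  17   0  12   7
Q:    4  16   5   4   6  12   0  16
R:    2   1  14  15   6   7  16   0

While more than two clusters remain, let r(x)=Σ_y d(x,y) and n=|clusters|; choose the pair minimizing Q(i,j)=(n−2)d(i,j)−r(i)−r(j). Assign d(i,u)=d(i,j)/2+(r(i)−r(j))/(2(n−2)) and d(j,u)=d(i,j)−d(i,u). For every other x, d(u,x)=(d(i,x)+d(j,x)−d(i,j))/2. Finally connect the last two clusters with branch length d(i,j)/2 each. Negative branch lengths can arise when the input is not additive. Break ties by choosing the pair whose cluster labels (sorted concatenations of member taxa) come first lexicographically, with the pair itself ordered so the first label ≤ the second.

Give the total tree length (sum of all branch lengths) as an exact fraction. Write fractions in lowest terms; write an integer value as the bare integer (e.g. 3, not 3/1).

809/32

iteration 1: select A,R (d=2, Q=-128); attach at lengths (5/2, -1/2); label the merged cluster AR
  updated: d(AR,J)=8, d(AR,K)=25/2, d(AR,M)=33/2, d(AR,N)=9, d(AR,P)=7, d(AR,Q)=9
iteration 2: select AR,P (d=7, Q=-97); attach at lengths (27/10, 43/10); label the merged cluster APR
  updated: d(APR,J)=21/2, d(APR,K)=19/4, d(APR,M)=39/4, d(APR,N)=19/2, d(APR,Q)=7
iteration 3: select J,N (d=3, Q=-56); attach at lengths (29/8, -5/8); label the merged cluster JN
  updated: d(APR,JN)=17/2, d(JN,K)=7/2, d(JN,M)=7/2, d(JN,Q)=19/2
iteration 4: select JN,M (d=7/2, Q=-139/4); attach at lengths (61/24, 23/24); label the merged cluster JMN
  updated: d(APR,JMN)=59/8, d(JMN,K)=3/2, d(JMN,Q)=5
iteration 5: select APR,Q (d=7, Q=-177/8); attach at lengths (129/32, 95/32); label the merged cluster APQR
  updated: d(APQR,JMN)=43/16, d(APQR,K)=11/8
iteration 6: select APQR,JMN (d=43/16, Q=-89/16); attach at lengths (41/32, 45/32); label the merged cluster AJMNPQR
  updated: d(AJMNPQR,K)=3/32
iteration 7: select AJMNPQR,K (d=3/32); attach at lengths (3/64, 3/64); label the merged cluster AJKMNPQR
final tree: (((((A:5/2,R:-1/2):27/10,P:43/10):129/32,Q:95/32):41/32,((J:29/8,N:-5/8):61/24,M:23/24):45/32):3/64,K:3/64)
total length: 809/32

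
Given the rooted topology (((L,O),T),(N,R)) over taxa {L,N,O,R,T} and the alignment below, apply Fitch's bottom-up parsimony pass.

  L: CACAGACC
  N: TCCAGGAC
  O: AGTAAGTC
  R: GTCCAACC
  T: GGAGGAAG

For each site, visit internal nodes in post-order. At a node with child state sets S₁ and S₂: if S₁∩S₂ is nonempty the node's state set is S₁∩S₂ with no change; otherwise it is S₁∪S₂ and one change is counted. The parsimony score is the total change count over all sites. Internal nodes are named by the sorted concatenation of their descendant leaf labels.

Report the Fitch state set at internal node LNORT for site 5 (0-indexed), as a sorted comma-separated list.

A

site 0, node LO: L={C} ∪ O={A} → {A,C} (+1)
site 0, node LOT: LO={A,C} ∪ T={G} → {A,C,G} (+1)
site 0, node NR: N={T} ∪ R={G} → {G,T} (+1)
site 0, node LNORT: LOT={A,C,G} ∩ NR={G,T} → {G} (+0)
site 1, node LO: L={A} ∪ O={G} → {A,G} (+1)
site 1, node LOT: LO={A,G} ∩ T={G} → {G} (+0)
site 1, node NR: N={C} ∪ R={T} → {C,T} (+1)
site 1, node LNORT: LOT={G} ∪ NR={C,T} → {C,G,T} (+1)
site 2, node LO: L={C} ∪ O={T} → {C,T} (+1)
site 2, node LOT: LO={C,T} ∪ T={A} → {A,C,T} (+1)
site 2, node NR: N={C} ∩ R={C} → {C} (+0)
site 2, node LNORT: LOT={A,C,T} ∩ NR={C} → {C} (+0)
site 3, node LO: L={A} ∩ O={A} → {A} (+0)
site 3, node LOT: LO={A} ∪ T={G} → {A,G} (+1)
site 3, node NR: N={A} ∪ R={C} → {A,C} (+1)
site 3, node LNORT: LOT={A,G} ∩ NR={A,C} → {A} (+0)
site 4, node LO: L={G} ∪ O={A} → {A,G} (+1)
site 4, node LOT: LO={A,G} ∩ T={G} → {G} (+0)
site 4, node NR: N={G} ∪ R={A} → {A,G} (+1)
site 4, node LNORT: LOT={G} ∩ NR={A,G} → {G} (+0)
site 5, node LO: L={A} ∪ O={G} → {A,G} (+1)
site 5, node LOT: LO={A,G} ∩ T={A} → {A} (+0)
site 5, node NR: N={G} ∪ R={A} → {A,G} (+1)
site 5, node LNORT: LOT={A} ∩ NR={A,G} → {A} (+0)
site 6, node LO: L={C} ∪ O={T} → {C,T} (+1)
site 6, node LOT: LO={C,T} ∪ T={A} → {A,C,T} (+1)
site 6, node NR: N={A} ∪ R={C} → {A,C} (+1)
site 6, node LNORT: LOT={A,C,T} ∩ NR={A,C} → {A,C} (+0)
site 7, node LO: L={C} ∩ O={C} → {C} (+0)
site 7, node LOT: LO={C} ∪ T={G} → {C,G} (+1)
site 7, node NR: N={C} ∩ R={C} → {C} (+0)
site 7, node LNORT: LOT={C,G} ∩ NR={C} → {C} (+0)
per-site changes: [3, 3, 2, 2, 2, 2, 3, 1]; total = 18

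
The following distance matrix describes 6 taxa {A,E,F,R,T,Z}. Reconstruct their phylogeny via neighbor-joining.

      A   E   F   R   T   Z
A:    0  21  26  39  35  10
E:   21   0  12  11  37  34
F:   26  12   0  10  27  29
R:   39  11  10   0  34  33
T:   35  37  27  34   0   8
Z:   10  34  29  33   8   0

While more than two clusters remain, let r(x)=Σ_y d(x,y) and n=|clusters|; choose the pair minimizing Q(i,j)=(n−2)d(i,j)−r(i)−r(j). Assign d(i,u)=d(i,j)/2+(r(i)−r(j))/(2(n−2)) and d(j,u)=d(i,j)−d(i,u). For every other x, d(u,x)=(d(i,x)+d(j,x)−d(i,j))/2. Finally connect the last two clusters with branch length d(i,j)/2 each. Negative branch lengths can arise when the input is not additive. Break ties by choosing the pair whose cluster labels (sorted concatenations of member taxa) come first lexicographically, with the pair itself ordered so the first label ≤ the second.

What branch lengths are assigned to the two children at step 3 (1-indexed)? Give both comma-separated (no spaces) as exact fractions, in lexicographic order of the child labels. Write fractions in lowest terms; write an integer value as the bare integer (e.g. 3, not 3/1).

103/8,23/8

1. join T+Z (d=8, Q=-223) ⇒ TZ; edges |T|=59/8, |Z|=5/8
  updated: d(A,TZ)=37/2, d(E,TZ)=63/2, d(F,TZ)=24, d(R,TZ)=59/2
2. join A+TZ (d=37/2, Q=-305/2) ⇒ ATZ; edges |A|=113/12, |TZ|=109/12
  updated: d(ATZ,E)=17, d(ATZ,F)=63/4, d(ATZ,R)=25
3. join ATZ+F (d=63/4, Q=-64) ⇒ AFTZ; edges |ATZ|=103/8, |F|=23/8
  updated: d(AFTZ,E)=53/8, d(AFTZ,R)=77/8
4. join AFTZ+E (d=53/8, Q=-109/4) ⇒ AEFTZ; edges |AFTZ|=21/8, |E|=4
  updated: d(AEFTZ,R)=7
5. join AEFTZ+R (d=7) ⇒ AEFRTZ; edges |AEFTZ|=7/2, |R|=7/2
final tree: ((((A:113/12,(T:59/8,Z:5/8):109/12):103/8,F:23/8):21/8,E:4):7/2,R:7/2)
total length: 447/8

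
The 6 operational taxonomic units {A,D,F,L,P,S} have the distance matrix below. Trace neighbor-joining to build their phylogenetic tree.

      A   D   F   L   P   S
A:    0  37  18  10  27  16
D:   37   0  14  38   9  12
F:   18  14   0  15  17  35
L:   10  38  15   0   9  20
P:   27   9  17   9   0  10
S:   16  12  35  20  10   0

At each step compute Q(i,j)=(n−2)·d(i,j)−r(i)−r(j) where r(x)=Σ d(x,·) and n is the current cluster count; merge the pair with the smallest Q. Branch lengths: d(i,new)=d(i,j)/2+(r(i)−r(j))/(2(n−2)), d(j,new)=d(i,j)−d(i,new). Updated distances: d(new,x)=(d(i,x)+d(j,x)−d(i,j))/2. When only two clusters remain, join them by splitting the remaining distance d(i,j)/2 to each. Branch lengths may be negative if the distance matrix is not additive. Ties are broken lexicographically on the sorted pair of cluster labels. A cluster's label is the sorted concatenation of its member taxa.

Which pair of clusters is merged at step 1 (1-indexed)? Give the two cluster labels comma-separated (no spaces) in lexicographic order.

A,L

step 1: merge (A,L) at d=10, Q=-160; branch lengths A→7, L→3; new cluster AL
  updated: d(AL,D)=65/2, d(AL,F)=23/2, d(AL,P)=13, d(AL,S)=13
step 2: merge (AL,F) at d=23/2, Q=-113; branch lengths AL→9/2, F→7; new cluster AFL
  updated: d(AFL,D)=35/2, d(AFL,P)=37/4, d(AFL,S)=73/4
step 3: merge (AFL,P) at d=37/4, Q=-219/4; branch lengths AFL→141/16, P→7/16; new cluster AFLP
  updated: d(AFLP,D)=69/8, d(AFLP,S)=19/2
step 4: merge (AFLP,D) at d=69/8, Q=-241/8; branch lengths AFLP→49/16, D→89/16; new cluster ADFLP
  updated: d(ADFLP,S)=103/16
step 5: merge (ADFLP,S) at d=103/16; branch lengths ADFLP→103/32, S→103/32; new cluster ADFLPS
final tree: (((((A:7,L:3):9/2,F:7):141/16,P:7/16):49/16,D:89/16):103/32,S:103/32)
total length: 733/16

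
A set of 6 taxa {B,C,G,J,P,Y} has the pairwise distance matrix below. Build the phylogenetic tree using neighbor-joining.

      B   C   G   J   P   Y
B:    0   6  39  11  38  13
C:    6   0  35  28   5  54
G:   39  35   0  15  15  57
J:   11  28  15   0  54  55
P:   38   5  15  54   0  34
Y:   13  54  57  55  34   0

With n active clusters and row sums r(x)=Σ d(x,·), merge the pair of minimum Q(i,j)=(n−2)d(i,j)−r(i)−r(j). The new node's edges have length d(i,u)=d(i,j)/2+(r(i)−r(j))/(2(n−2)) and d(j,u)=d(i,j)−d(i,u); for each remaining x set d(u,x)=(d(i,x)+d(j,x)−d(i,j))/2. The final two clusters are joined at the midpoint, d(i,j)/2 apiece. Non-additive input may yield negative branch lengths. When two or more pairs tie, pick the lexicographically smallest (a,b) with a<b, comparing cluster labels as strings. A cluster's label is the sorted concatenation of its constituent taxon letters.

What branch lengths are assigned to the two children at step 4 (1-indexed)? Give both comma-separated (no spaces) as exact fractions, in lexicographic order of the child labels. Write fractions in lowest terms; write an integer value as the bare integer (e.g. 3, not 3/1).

41/4,1/4

iteration 1: select B,Y (d=13, Q=-268); attach at lengths (-27/4, 79/4); label the merged cluster BY
  updated: d(BY,C)=47/2, d(BY,G)=83/2, d(BY,J)=53/2, d(BY,P)=59/2
iteration 2: select G,J (d=15, Q=-185); attach at lengths (14/3, 31/3); label the merged cluster GJ
  updated: d(BY,GJ)=53/2, d(C,GJ)=24, d(GJ,P)=27
iteration 3: select BY,GJ (d=53/2, Q=-104); attach at lengths (55/4, 51/4); label the merged cluster BGJY
  updated: d(BGJY,C)=21/2, d(BGJY,P)=15
iteration 4: select BGJY,C (d=21/2, Q=-61/2); attach at lengths (41/4, 1/4); label the merged cluster BCGJY
  updated: d(BCGJY,P)=19/4
iteration 5: select BCGJY,P (d=19/4); attach at lengths (19/8, 19/8); label the merged cluster BCGJPY
final tree: ((((B:-27/4,Y:79/4):55/4,(G:14/3,J:31/3):51/4):41/4,C:1/4):19/8,P:19/8)
total length: 279/4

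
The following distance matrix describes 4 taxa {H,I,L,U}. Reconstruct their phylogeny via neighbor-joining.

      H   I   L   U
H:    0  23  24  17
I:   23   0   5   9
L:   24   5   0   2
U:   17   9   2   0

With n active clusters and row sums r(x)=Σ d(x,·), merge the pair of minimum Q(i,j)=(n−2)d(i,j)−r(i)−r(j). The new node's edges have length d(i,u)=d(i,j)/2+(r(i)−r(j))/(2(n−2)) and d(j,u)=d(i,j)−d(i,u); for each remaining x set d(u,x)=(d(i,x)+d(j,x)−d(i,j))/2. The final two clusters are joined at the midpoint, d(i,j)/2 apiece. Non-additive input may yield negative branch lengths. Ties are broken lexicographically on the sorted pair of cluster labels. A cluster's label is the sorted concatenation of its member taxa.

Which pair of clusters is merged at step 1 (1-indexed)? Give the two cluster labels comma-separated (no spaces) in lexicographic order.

H,U

iteration 1: select H,U (d=17, Q=-58); attach at lengths (35/2, -1/2); label the merged cluster HU
  updated: d(HU,I)=15/2, d(HU,L)=9/2
iteration 2: select HU,I (d=15/2, Q=-17); attach at lengths (7/2, 4); label the merged cluster HIU
  updated: d(HIU,L)=1
iteration 3: select HIU,L (d=1); attach at lengths (1/2, 1/2); label the merged cluster HILU
final tree: (((H:35/2,U:-1/2):7/2,I:4):1/2,L:1/2)
total length: 51/2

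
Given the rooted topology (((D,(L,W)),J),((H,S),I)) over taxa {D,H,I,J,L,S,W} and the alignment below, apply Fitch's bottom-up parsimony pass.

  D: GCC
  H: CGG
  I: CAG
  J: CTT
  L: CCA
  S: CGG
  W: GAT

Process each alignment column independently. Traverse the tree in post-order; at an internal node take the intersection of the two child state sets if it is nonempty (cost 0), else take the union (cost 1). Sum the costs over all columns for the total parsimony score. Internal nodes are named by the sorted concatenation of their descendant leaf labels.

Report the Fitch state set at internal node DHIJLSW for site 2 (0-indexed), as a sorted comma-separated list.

[col 0] LW: children L:{C}, W:{G} ∪→ {C,G}; cost 1
[col 0] DLW: children D:{G}, LW:{C,G} ∩→ {G}; cost 0
[col 0] DJLW: children DLW:{G}, J:{C} ∪→ {C,G}; cost 1
[col 0] HS: children H:{C}, S:{C} ∩→ {C}; cost 0
[col 0] HIS: children HS:{C}, I:{C} ∩→ {C}; cost 0
[col 0] DHIJLSW: children DJLW:{C,G}, HIS:{C} ∩→ {C}; cost 0
[col 1] LW: children L:{C}, W:{A} ∪→ {A,C}; cost 1
[col 1] DLW: children D:{C}, LW:{A,C} ∩→ {C}; cost 0
[col 1] DJLW: children DLW:{C}, J:{T} ∪→ {C,T}; cost 1
[col 1] HS: children H:{G}, S:{G} ∩→ {G}; cost 0
[col 1] HIS: children HS:{G}, I:{A} ∪→ {A,G}; cost 1
[col 1] DHIJLSW: children DJLW:{C,T}, HIS:{A,G} ∪→ {A,C,G,T}; cost 1
[col 2] LW: children L:{A}, W:{T} ∪→ {A,T}; cost 1
[col 2] DLW: children D:{C}, LW:{A,T} ∪→ {A,C,T}; cost 1
[col 2] DJLW: children DLW:{A,C,T}, J:{T} ∩→ {T}; cost 0
[col 2] HS: children H:{G}, S:{G} ∩→ {G}; cost 0
[col 2] HIS: children HS:{G}, I:{G} ∩→ {G}; cost 0
[col 2] DHIJLSW: children DJLW:{T}, HIS:{G} ∪→ {G,T}; cost 1
per-site changes: [2, 4, 3]; total = 9

G,T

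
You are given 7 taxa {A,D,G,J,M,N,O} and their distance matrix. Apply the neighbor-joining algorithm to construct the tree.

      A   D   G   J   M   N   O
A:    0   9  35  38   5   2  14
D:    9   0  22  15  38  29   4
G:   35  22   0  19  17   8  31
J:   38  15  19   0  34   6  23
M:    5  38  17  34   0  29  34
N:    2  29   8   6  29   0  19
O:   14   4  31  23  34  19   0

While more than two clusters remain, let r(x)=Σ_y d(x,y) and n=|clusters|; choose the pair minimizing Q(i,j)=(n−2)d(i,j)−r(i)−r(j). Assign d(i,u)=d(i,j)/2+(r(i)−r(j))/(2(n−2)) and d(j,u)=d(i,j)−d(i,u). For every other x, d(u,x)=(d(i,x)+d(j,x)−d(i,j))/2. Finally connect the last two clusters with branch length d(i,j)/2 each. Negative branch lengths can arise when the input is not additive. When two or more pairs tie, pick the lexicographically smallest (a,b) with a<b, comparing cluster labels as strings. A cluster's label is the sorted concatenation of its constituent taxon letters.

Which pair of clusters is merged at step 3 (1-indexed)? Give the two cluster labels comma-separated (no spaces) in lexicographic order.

AM,DO

iteration 1: select A,M (d=5, Q=-235); attach at lengths (-29/10, 79/10); label the merged cluster AM
  updated: d(AM,D)=21, d(AM,G)=47/2, d(AM,J)=67/2, d(AM,N)=13, d(AM,O)=43/2
iteration 2: select D,O (d=4, Q=-347/2); attach at lengths (17/16, 47/16); label the merged cluster DO
  updated: d(AM,DO)=77/4, d(DO,G)=49/2, d(DO,J)=17, d(DO,N)=22
iteration 3: select AM,DO (d=77/4, Q=-457/4); attach at lengths (257/24, 205/24); label the merged cluster ADMO
  updated: d(ADMO,G)=115/8, d(ADMO,J)=125/8, d(ADMO,N)=63/8
iteration 4: select ADMO,G (d=115/8, Q=-101/2); attach at lengths (101/16, 129/16); label the merged cluster ADGMO
  updated: d(ADGMO,J)=81/8, d(ADGMO,N)=3/4
iteration 5: select ADGMO,J (d=81/8, Q=-135/8); attach at lengths (39/16, 123/16); label the merged cluster ADGJMO
  updated: d(ADGJMO,N)=-27/16
iteration 6: select ADGJMO,N (d=-27/16); attach at lengths (-27/32, -27/32); label the merged cluster ADGJMNO
final tree: (((((A:-29/10,M:79/10):257/24,(D:17/16,O:47/16):205/24):101/16,G:129/16):39/16,J:123/16):-27/32,N:-27/32)
total length: 817/16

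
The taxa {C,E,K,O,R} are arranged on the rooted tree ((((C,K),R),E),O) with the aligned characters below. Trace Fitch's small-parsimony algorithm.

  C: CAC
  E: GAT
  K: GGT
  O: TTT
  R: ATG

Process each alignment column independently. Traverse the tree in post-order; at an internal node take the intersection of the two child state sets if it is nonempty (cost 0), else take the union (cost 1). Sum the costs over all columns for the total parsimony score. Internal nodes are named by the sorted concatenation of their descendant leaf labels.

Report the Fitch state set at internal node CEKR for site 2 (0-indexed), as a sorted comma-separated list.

CK@0: {C} ∪ {G} = {C,G} (union, +1)
CKR@0: {C,G} ∪ {A} = {A,C,G} (union, +1)
CEKR@0: {A,C,G} ∩ {G} = {G} (intersection, +0)
CEKOR@0: {G} ∪ {T} = {G,T} (union, +1)
CK@1: {A} ∪ {G} = {A,G} (union, +1)
CKR@1: {A,G} ∪ {T} = {A,G,T} (union, +1)
CEKR@1: {A,G,T} ∩ {A} = {A} (intersection, +0)
CEKOR@1: {A} ∪ {T} = {A,T} (union, +1)
CK@2: {C} ∪ {T} = {C,T} (union, +1)
CKR@2: {C,T} ∪ {G} = {C,G,T} (union, +1)
CEKR@2: {C,G,T} ∩ {T} = {T} (intersection, +0)
CEKOR@2: {T} ∩ {T} = {T} (intersection, +0)
per-site changes: [3, 3, 2]; total = 8

T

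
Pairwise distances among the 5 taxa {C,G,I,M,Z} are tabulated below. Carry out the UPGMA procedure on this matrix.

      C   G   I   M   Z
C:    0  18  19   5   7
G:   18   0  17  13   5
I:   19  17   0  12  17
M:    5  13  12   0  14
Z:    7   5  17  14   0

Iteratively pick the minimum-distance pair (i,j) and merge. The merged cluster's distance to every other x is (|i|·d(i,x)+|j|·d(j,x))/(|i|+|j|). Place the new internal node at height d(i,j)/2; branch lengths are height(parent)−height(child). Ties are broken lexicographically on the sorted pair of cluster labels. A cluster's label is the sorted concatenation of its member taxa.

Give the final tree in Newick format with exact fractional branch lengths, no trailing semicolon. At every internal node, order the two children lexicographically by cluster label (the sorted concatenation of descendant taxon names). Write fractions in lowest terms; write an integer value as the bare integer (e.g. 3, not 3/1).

iteration 1: select C,M (d=5); attach at lengths (5/2, 5/2); label the merged cluster CM
  updated: d(CM,G)=31/2, d(CM,I)=31/2, d(CM,Z)=21/2
iteration 2: select G,Z (d=5); attach at lengths (5/2, 5/2); label the merged cluster GZ
  updated: d(CM,GZ)=13, d(GZ,I)=17
iteration 3: select CM,GZ (d=13); attach at lengths (4, 4); label the merged cluster CGMZ
  updated: d(CGMZ,I)=65/4
iteration 4: select CGMZ,I (d=65/4); attach at lengths (13/8, 65/8); label the merged cluster CGIMZ
final tree: (((C:5/2,M:5/2):4,(G:5/2,Z:5/2):4):13/8,I:65/8)
total length: 111/4

(((C:5/2,M:5/2):4,(G:5/2,Z:5/2):4):13/8,I:65/8)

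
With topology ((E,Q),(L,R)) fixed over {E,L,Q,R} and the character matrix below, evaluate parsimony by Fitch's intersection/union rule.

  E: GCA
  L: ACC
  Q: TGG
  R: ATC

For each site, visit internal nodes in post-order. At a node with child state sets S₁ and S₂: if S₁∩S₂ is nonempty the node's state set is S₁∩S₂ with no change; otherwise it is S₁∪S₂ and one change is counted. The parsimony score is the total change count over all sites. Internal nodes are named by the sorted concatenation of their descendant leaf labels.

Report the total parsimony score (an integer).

6

site 0, node EQ: E={G} ∪ Q={T} → {G,T} (+1)
site 0, node LR: L={A} ∩ R={A} → {A} (+0)
site 0, node ELQR: EQ={G,T} ∪ LR={A} → {A,G,T} (+1)
site 1, node EQ: E={C} ∪ Q={G} → {C,G} (+1)
site 1, node LR: L={C} ∪ R={T} → {C,T} (+1)
site 1, node ELQR: EQ={C,G} ∩ LR={C,T} → {C} (+0)
site 2, node EQ: E={A} ∪ Q={G} → {A,G} (+1)
site 2, node LR: L={C} ∩ R={C} → {C} (+0)
site 2, node ELQR: EQ={A,G} ∪ LR={C} → {A,C,G} (+1)
per-site changes: [2, 2, 2]; total = 6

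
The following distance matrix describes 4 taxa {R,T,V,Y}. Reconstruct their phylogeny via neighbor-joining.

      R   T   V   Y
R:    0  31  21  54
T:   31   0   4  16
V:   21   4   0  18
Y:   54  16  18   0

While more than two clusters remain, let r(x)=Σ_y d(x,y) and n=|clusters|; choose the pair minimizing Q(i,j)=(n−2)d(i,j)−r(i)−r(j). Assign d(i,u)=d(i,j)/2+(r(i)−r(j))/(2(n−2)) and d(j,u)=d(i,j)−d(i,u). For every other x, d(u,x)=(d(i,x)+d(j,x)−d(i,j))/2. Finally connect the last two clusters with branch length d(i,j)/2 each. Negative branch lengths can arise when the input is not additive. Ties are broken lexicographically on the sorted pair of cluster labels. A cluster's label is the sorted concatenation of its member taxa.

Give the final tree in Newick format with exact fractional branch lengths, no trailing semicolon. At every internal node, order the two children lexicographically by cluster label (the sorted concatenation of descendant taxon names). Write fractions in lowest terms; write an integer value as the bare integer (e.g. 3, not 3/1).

(((R:105/4,V:-21/4):33/4,T:-5/4):69/8,Y:69/8)

1. join R+V (d=21, Q=-107) ⇒ RV; edges |R|=105/4, |V|=-21/4
  updated: d(RV,T)=7, d(RV,Y)=51/2
2. join RV+T (d=7, Q=-97/2) ⇒ RTV; edges |RV|=33/4, |T|=-5/4
  updated: d(RTV,Y)=69/4
3. join RTV+Y (d=69/4) ⇒ RTVY; edges |RTV|=69/8, |Y|=69/8
final tree: (((R:105/4,V:-21/4):33/4,T:-5/4):69/8,Y:69/8)
total length: 181/4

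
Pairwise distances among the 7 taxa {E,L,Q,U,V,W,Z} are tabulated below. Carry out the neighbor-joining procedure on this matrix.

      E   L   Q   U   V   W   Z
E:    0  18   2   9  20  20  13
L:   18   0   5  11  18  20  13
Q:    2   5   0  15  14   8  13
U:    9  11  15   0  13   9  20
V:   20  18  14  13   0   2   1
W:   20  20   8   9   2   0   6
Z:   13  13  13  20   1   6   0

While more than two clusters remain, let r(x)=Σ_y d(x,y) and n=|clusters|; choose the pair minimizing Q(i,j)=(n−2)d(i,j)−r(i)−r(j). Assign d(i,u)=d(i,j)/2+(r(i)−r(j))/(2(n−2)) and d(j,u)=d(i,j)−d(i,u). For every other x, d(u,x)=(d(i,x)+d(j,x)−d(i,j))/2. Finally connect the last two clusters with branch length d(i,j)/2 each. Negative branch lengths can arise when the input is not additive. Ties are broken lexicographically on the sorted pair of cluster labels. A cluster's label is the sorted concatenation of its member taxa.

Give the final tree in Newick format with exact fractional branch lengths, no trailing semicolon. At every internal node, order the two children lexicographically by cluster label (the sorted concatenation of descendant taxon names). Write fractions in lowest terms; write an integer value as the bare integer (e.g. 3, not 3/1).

step 1: merge (E,Q) at d=2, Q=-129; branch lengths E→7/2, Q→-3/2; new cluster EQ
  updated: d(EQ,L)=21/2, d(EQ,U)=11, d(EQ,V)=16, d(EQ,W)=13, d(EQ,Z)=12
step 2: merge (V,Z) at d=1, Q=-98; branch lengths V→1/4, Z→3/4; new cluster VZ
  updated: d(EQ,VZ)=27/2, d(L,VZ)=15, d(U,VZ)=16, d(VZ,W)=7/2
step 3: merge (VZ,W) at d=7/2, Q=-83; branch lengths VZ→13/6, W→4/3; new cluster VWZ
  updated: d(EQ,VWZ)=23/2, d(L,VWZ)=63/4, d(U,VWZ)=43/4
step 4: merge (EQ,L) at d=21/2, Q=-197/4; branch lengths EQ→67/16, L→101/16; new cluster ELQ
  updated: d(ELQ,U)=23/4, d(ELQ,VWZ)=67/8
step 5: merge (ELQ,U) at d=23/4, Q=-199/8; branch lengths ELQ→27/16, U→65/16; new cluster ELQU
  updated: d(ELQU,VWZ)=107/16
step 6: merge (ELQU,VWZ) at d=107/16; branch lengths ELQU→107/32, VWZ→107/32; new cluster ELQUVWZ
final tree: ((((E:7/2,Q:-3/2):67/16,L:101/16):27/16,U:65/16):107/32,((V:1/4,Z:3/4):13/6,W:4/3):107/32)
total length: 471/16

((((E:7/2,Q:-3/2):67/16,L:101/16):27/16,U:65/16):107/32,((V:1/4,Z:3/4):13/6,W:4/3):107/32)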